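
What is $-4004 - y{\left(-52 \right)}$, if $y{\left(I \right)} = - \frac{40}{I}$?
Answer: $- \frac{52062}{13} \approx -4004.8$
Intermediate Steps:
$-4004 - y{\left(-52 \right)} = -4004 - - \frac{40}{-52} = -4004 - \left(-40\right) \left(- \frac{1}{52}\right) = -4004 - \frac{10}{13} = - \frac{52062}{13}$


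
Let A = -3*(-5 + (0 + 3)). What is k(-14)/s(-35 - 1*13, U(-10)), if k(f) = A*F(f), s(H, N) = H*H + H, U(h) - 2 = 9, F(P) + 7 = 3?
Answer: -1/94 ≈ -0.010638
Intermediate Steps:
F(P) = -4 (F(P) = -7 + 3 = -4)
A = 6 (A = -3*(-5 + 3) = -3*(-2) = 6)
U(h) = 11 (U(h) = 2 + 9 = 11)
s(H, N) = H + H² (s(H, N) = H² + H = H + H²)
k(f) = -24 (k(f) = 6*(-4) = -24)
k(-14)/s(-35 - 1*13, U(-10)) = -24*1/((1 + (-35 - 1*13))*(-35 - 1*13)) = -24*1/((1 + (-35 - 13))*(-35 - 13)) = -24*(-1/(48*(1 - 48))) = -24/((-48*(-47))) = -24/2256 = -24*1/2256 = -1/94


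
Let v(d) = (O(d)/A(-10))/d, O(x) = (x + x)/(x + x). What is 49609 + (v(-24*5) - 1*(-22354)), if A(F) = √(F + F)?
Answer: 71963 + I*√5/1200 ≈ 71963.0 + 0.0018634*I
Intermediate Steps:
O(x) = 1 (O(x) = (2*x)/((2*x)) = (2*x)*(1/(2*x)) = 1)
A(F) = √2*√F (A(F) = √(2*F) = √2*√F)
v(d) = -I*√5/(10*d) (v(d) = (1/(√2*√(-10)))/d = (1/(√2*(I*√10)))/d = (1/(2*I*√5))/d = (1*(-I*√5/10))/d = (-I*√5/10)/d = -I*√5/(10*d))
49609 + (v(-24*5) - 1*(-22354)) = 49609 + (-I*√5/(10*((-24*5))) - 1*(-22354)) = 49609 + (-⅒*I*√5/(-120) + 22354) = 49609 + (-⅒*I*√5*(-1/120) + 22354) = 49609 + (I*√5/1200 + 22354) = 49609 + (22354 + I*√5/1200) = 71963 + I*√5/1200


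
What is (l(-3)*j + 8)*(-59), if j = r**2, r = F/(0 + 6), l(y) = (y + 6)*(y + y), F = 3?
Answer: -413/2 ≈ -206.50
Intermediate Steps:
l(y) = 2*y*(6 + y) (l(y) = (6 + y)*(2*y) = 2*y*(6 + y))
r = 1/2 (r = 3/(0 + 6) = 3/6 = 3*(1/6) = 1/2 ≈ 0.50000)
j = 1/4 (j = (1/2)**2 = 1/4 ≈ 0.25000)
(l(-3)*j + 8)*(-59) = ((2*(-3)*(6 - 3))*(1/4) + 8)*(-59) = ((2*(-3)*3)*(1/4) + 8)*(-59) = (-18*1/4 + 8)*(-59) = (-9/2 + 8)*(-59) = (7/2)*(-59) = -413/2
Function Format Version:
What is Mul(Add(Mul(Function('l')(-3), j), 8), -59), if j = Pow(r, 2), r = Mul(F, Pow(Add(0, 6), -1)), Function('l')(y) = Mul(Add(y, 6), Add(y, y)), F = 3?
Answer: Rational(-413, 2) ≈ -206.50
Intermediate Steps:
Function('l')(y) = Mul(2, y, Add(6, y)) (Function('l')(y) = Mul(Add(6, y), Mul(2, y)) = Mul(2, y, Add(6, y)))
r = Rational(1, 2) (r = Mul(3, Pow(Add(0, 6), -1)) = Mul(3, Pow(6, -1)) = Mul(3, Rational(1, 6)) = Rational(1, 2) ≈ 0.50000)
j = Rational(1, 4) (j = Pow(Rational(1, 2), 2) = Rational(1, 4) ≈ 0.25000)
Mul(Add(Mul(Function('l')(-3), j), 8), -59) = Mul(Add(Mul(Mul(2, -3, Add(6, -3)), Rational(1, 4)), 8), -59) = Mul(Add(Mul(Mul(2, -3, 3), Rational(1, 4)), 8), -59) = Mul(Add(Mul(-18, Rational(1, 4)), 8), -59) = Mul(Add(Rational(-9, 2), 8), -59) = Mul(Rational(7, 2), -59) = Rational(-413, 2)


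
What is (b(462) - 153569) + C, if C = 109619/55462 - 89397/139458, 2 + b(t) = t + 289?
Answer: -8954501799626/58595603 ≈ -1.5282e+5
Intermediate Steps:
b(t) = 287 + t (b(t) = -2 + (t + 289) = -2 + (289 + t) = 287 + t)
C = 78250834/58595603 (C = 109619*(1/55462) - 89397*1/139458 = 109619/55462 - 2709/4226 = 78250834/58595603 ≈ 1.3354)
(b(462) - 153569) + C = ((287 + 462) - 153569) + 78250834/58595603 = (749 - 153569) + 78250834/58595603 = -152820 + 78250834/58595603 = -8954501799626/58595603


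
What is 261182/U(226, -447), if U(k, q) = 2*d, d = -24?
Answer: -130591/24 ≈ -5441.3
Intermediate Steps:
U(k, q) = -48 (U(k, q) = 2*(-24) = -48)
261182/U(226, -447) = 261182/(-48) = 261182*(-1/48) = -130591/24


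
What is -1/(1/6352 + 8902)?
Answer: -6352/56545505 ≈ -0.00011233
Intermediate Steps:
-1/(1/6352 + 8902) = -1/56545505/6352 = -1*6352/56545505 = -6352/56545505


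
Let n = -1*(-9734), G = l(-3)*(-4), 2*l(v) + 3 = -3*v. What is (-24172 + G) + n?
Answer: -14450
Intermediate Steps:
l(v) = -3/2 - 3*v/2 (l(v) = -3/2 + (-3*v)/2 = -3/2 - 3*v/2)
G = -12 (G = (-3/2 - 3/2*(-3))*(-4) = (-3/2 + 9/2)*(-4) = 3*(-4) = -12)
n = 9734
(-24172 + G) + n = (-24172 - 12) + 9734 = -24184 + 9734 = -14450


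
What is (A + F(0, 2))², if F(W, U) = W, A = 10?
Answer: 100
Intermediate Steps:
(A + F(0, 2))² = (10 + 0)² = 10² = 100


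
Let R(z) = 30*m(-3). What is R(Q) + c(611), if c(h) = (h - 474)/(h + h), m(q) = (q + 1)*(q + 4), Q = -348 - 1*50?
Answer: -73183/1222 ≈ -59.888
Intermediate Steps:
Q = -398 (Q = -348 - 50 = -398)
m(q) = (1 + q)*(4 + q)
c(h) = (-474 + h)/(2*h) (c(h) = (-474 + h)/((2*h)) = (-474 + h)*(1/(2*h)) = (-474 + h)/(2*h))
R(z) = -60 (R(z) = 30*(4 + (-3)**2 + 5*(-3)) = 30*(4 + 9 - 15) = 30*(-2) = -60)
R(Q) + c(611) = -60 + (1/2)*(-474 + 611)/611 = -60 + (1/2)*(1/611)*137 = -60 + 137/1222 = -73183/1222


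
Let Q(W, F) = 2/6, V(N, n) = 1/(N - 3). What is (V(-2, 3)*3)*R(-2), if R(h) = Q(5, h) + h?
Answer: 1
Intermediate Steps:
V(N, n) = 1/(-3 + N)
Q(W, F) = ⅓ (Q(W, F) = 2*(⅙) = ⅓)
R(h) = ⅓ + h
(V(-2, 3)*3)*R(-2) = (3/(-3 - 2))*(⅓ - 2) = (3/(-5))*(-5/3) = -⅕*3*(-5/3) = -⅗*(-5/3) = 1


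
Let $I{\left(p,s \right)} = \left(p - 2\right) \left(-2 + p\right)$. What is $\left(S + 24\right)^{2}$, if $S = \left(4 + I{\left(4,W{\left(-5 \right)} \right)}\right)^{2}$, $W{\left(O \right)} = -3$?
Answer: $7744$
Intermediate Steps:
$I{\left(p,s \right)} = \left(-2 + p\right)^{2}$ ($I{\left(p,s \right)} = \left(-2 + p\right) \left(-2 + p\right) = \left(-2 + p\right)^{2}$)
$S = 64$ ($S = \left(4 + \left(-2 + 4\right)^{2}\right)^{2} = \left(4 + 2^{2}\right)^{2} = \left(4 + 4\right)^{2} = 8^{2} = 64$)
$\left(S + 24\right)^{2} = \left(64 + 24\right)^{2} = 88^{2} = 7744$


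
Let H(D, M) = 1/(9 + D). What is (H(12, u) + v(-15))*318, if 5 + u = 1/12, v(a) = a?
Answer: -33284/7 ≈ -4754.9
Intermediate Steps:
u = -59/12 (u = -5 + 1/12 = -59/12 ≈ -4.9167)
(H(12, u) + v(-15))*318 = (1/(9 + 12) - 15)*318 = (1/21 - 15)*318 = -314/21*318 = -33284/7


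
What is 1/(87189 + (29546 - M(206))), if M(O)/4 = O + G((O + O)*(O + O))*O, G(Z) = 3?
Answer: 1/113439 ≈ 8.8153e-6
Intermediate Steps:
M(O) = 16*O (M(O) = 4*(O + 3*O) = 4*(4*O) = 16*O)
1/(87189 + (29546 - M(206))) = 1/(87189 + (29546 - 16*206)) = 1/(87189 + (29546 - 1*3296)) = 1/(87189 + (29546 - 3296)) = 1/(87189 + 26250) = 1/113439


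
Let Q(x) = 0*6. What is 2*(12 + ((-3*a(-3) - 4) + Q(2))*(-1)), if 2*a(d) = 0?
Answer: 32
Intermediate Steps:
Q(x) = 0
a(d) = 0 (a(d) = (1/2)*0 = 0)
2*(12 + ((-3*a(-3) - 4) + Q(2))*(-1)) = 2*(12 + ((-3*0 - 4) + 0)*(-1)) = 2*(12 + ((0 - 4) + 0)*(-1)) = 2*(12 + (-4 + 0)*(-1)) = 2*(12 - 4*(-1)) = 2*(12 + 4) = 2*16 = 32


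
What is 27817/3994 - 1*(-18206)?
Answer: 72742581/3994 ≈ 18213.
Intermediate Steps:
27817/3994 - 1*(-18206) = 27817*(1/3994) + 18206 = 27817/3994 + 18206 = 72742581/3994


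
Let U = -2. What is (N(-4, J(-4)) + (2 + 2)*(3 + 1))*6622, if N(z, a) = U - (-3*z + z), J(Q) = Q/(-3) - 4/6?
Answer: 39732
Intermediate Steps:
J(Q) = -⅔ - Q/3 (J(Q) = Q*(-⅓) - 4*⅙ = -Q/3 - ⅔ = -⅔ - Q/3)
N(z, a) = -2 + 2*z (N(z, a) = -2 - (-3*z + z) = -2 - (-2)*z = -2 + 2*z)
(N(-4, J(-4)) + (2 + 2)*(3 + 1))*6622 = ((-2 + 2*(-4)) + (2 + 2)*(3 + 1))*6622 = ((-2 - 8) + 4*4)*6622 = (-10 + 16)*6622 = 6*6622 = 39732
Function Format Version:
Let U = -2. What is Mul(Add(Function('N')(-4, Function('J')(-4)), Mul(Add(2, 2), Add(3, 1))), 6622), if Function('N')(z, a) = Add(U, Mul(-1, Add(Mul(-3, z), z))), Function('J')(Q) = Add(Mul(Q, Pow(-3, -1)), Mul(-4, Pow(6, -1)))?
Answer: 39732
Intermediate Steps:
Function('J')(Q) = Add(Rational(-2, 3), Mul(Rational(-1, 3), Q)) (Function('J')(Q) = Add(Mul(Q, Rational(-1, 3)), Mul(-4, Rational(1, 6))) = Add(Mul(Rational(-1, 3), Q), Rational(-2, 3)) = Add(Rational(-2, 3), Mul(Rational(-1, 3), Q)))
Function('N')(z, a) = Add(-2, Mul(2, z)) (Function('N')(z, a) = Add(-2, Mul(-1, Add(Mul(-3, z), z))) = Add(-2, Mul(-1, Mul(-2, z))) = Add(-2, Mul(2, z)))
Mul(Add(Function('N')(-4, Function('J')(-4)), Mul(Add(2, 2), Add(3, 1))), 6622) = Mul(Add(Add(-2, Mul(2, -4)), Mul(Add(2, 2), Add(3, 1))), 6622) = Mul(Add(Add(-2, -8), Mul(4, 4)), 6622) = Mul(Add(-10, 16), 6622) = Mul(6, 6622) = 39732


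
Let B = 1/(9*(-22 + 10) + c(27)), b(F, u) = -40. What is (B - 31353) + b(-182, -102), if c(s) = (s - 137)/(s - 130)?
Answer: -345762605/11014 ≈ -31393.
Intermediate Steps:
c(s) = (-137 + s)/(-130 + s)
B = -103/11014 (B = 1/(9*(-22 + 10) + (-137 + 27)/(-130 + 27)) = 1/(9*(-12) - 110/(-103)) = 1/(-108 - 1/103*(-110)) = 1/(-108 + 110/103) = 1/(-11014/103) = -103/11014 ≈ -0.0093517)
(B - 31353) + b(-182, -102) = (-103/11014 - 31353) - 40 = -345322045/11014 - 40 = -345762605/11014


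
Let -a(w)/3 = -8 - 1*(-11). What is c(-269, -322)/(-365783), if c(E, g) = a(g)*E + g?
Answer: -2099/365783 ≈ -0.0057384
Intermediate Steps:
a(w) = -9 (a(w) = -3*(-8 - 1*(-11)) = -3*(-8 + 11) = -3*3 = -9)
c(E, g) = g - 9*E (c(E, g) = -9*E + g = g - 9*E)
c(-269, -322)/(-365783) = (-322 - 9*(-269))/(-365783) = (-322 + 2421)*(-1/365783) = 2099*(-1/365783) = -2099/365783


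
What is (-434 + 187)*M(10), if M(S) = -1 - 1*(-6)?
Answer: -1235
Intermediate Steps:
M(S) = 5 (M(S) = -1 + 6 = 5)
(-434 + 187)*M(10) = (-434 + 187)*5 = -247*5 = -1235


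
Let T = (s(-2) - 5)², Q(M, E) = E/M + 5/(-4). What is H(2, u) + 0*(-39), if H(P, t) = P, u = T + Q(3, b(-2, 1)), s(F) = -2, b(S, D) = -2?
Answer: 2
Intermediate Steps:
Q(M, E) = -5/4 + E/M (Q(M, E) = E/M + 5*(-¼) = E/M - 5/4 = -5/4 + E/M)
T = 49 (T = (-2 - 5)² = (-7)² = 49)
u = 565/12 (u = 49 + (-5/4 - 2/3) = 49 + (-5/4 - 2*⅓) = 49 + (-5/4 - ⅔) = 49 - 23/12 = 565/12 ≈ 47.083)
H(2, u) + 0*(-39) = 2 + 0*(-39) = 2 + 0 = 2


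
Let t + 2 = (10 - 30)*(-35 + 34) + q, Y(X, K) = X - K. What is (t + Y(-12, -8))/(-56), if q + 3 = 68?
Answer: -79/56 ≈ -1.4107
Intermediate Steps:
q = 65 (q = -3 + 68 = 65)
t = 83 (t = -2 + ((10 - 30)*(-35 + 34) + 65) = -2 + (-20*(-1) + 65) = -2 + (20 + 65) = -2 + 85 = 83)
(t + Y(-12, -8))/(-56) = (83 + (-12 - 1*(-8)))/(-56) = (83 + (-12 + 8))*(-1/56) = (83 - 4)*(-1/56) = 79*(-1/56) = -79/56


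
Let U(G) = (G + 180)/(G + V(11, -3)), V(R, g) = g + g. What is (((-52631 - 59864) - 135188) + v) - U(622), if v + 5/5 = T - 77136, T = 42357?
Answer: -86999005/308 ≈ -2.8246e+5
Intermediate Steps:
V(R, g) = 2*g
U(G) = (180 + G)/(-6 + G) (U(G) = (G + 180)/(G + 2*(-3)) = (180 + G)/(G - 6) = (180 + G)/(-6 + G))
v = -34780 (v = -1 + (42357 - 77136) = -1 - 34779 = -34780)
(((-52631 - 59864) - 135188) + v) - U(622) = (((-52631 - 59864) - 135188) - 34780) - (180 + 622)/(-6 + 622) = ((-112495 - 135188) - 34780) - 802/616 = (-247683 - 34780) - 802/616 = -282463 - 1*401/308 = -282463 - 401/308 = -86999005/308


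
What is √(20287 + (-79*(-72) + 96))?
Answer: 29*√31 ≈ 161.47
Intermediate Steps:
√(20287 + (-79*(-72) + 96)) = √(20287 + (5688 + 96)) = √(20287 + 5784) = √26071 = 29*√31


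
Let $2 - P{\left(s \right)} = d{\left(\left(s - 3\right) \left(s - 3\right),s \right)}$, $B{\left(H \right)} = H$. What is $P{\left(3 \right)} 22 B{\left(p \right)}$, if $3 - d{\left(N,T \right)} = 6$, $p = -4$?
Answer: $-440$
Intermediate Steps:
$d{\left(N,T \right)} = -3$ ($d{\left(N,T \right)} = 3 - 6 = -3$)
$P{\left(s \right)} = 5$ ($P{\left(s \right)} = 2 - -3 = 2 + 3 = 5$)
$P{\left(3 \right)} 22 B{\left(p \right)} = 5 \cdot 22 \left(-4\right) = 110 \left(-4\right) = -440$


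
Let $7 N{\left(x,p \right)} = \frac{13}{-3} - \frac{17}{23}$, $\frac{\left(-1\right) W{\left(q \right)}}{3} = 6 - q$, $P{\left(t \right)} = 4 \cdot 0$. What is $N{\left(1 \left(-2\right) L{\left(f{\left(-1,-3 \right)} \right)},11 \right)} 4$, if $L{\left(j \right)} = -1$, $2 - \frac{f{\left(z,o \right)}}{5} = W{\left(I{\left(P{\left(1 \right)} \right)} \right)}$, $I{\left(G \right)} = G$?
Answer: $- \frac{200}{69} \approx -2.8986$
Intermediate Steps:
$P{\left(t \right)} = 0$
$W{\left(q \right)} = -18 + 3 q$ ($W{\left(q \right)} = - 3 \left(6 - q\right) = -18 + 3 q$)
$f{\left(z,o \right)} = 100$ ($f{\left(z,o \right)} = 10 - 5 \left(-18 + 3 \cdot 0\right) = 10 - 5 \left(-18 + 0\right) = 10 - -90 = 10 + 90 = 100$)
$N{\left(x,p \right)} = - \frac{50}{69}$ ($N{\left(x,p \right)} = \frac{\frac{13}{-3} - \frac{17}{23}}{7} = \frac{13 \left(- \frac{1}{3}\right) - \frac{17}{23}}{7} = \frac{- \frac{13}{3} - \frac{17}{23}}{7} = \frac{1}{7} \left(- \frac{350}{69}\right) = - \frac{50}{69}$)
$N{\left(1 \left(-2\right) L{\left(f{\left(-1,-3 \right)} \right)},11 \right)} 4 = \left(- \frac{50}{69}\right) 4 = - \frac{200}{69}$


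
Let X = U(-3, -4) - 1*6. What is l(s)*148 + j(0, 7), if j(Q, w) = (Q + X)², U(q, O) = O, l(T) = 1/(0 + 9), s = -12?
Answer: 1048/9 ≈ 116.44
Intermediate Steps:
l(T) = ⅑ (l(T) = 1/9 = ⅑)
X = -10 (X = -4 - 1*6 = -4 - 6 = -10)
j(Q, w) = (-10 + Q)² (j(Q, w) = (Q - 10)² = (-10 + Q)²)
l(s)*148 + j(0, 7) = (⅑)*148 + (-10 + 0)² = 148/9 + (-10)² = 148/9 + 100 = 1048/9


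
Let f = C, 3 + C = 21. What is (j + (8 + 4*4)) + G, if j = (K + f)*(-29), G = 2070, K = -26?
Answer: 2326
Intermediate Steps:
C = 18 (C = -3 + 21 = 18)
f = 18
j = 232 (j = (-26 + 18)*(-29) = -8*(-29) = 232)
(j + (8 + 4*4)) + G = (232 + (8 + 4*4)) + 2070 = (232 + (8 + 16)) + 2070 = (232 + 24) + 2070 = 256 + 2070 = 2326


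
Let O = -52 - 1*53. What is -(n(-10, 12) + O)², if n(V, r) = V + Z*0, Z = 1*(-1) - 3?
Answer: -13225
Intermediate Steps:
Z = -4 (Z = -1 - 3 = -4)
n(V, r) = V (n(V, r) = V - 4*0 = V + 0 = V)
O = -105 (O = -52 - 53 = -105)
-(n(-10, 12) + O)² = -(-10 - 105)² = -1*(-115)² = -1*13225 = -13225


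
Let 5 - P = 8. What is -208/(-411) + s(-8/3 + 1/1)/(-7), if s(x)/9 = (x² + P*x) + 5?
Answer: -45809/2877 ≈ -15.922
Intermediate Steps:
P = -3 (P = 5 - 1*8 = 5 - 8 = -3)
s(x) = 45 - 27*x + 9*x² (s(x) = 9*((x² - 3*x) + 5) = 9*(5 + x² - 3*x) = 45 - 27*x + 9*x²)
-208/(-411) + s(-8/3 + 1/1)/(-7) = -208/(-411) + (45 - 27*(-8/3 + 1/1) + 9*(-8/3 + 1/1)²)/(-7) = -208*(-1/411) + (45 - 27*(-8*⅓ + 1*1) + 9*(-8*⅓ + 1*1)²)*(-⅐) = 208/411 + (45 - 27*(-8/3 + 1) + 9*(-8/3 + 1)²)*(-⅐) = 208/411 + (45 - 27*(-5/3) + 9*(-5/3)²)*(-⅐) = 208/411 + (45 + 45 + 9*(25/9))*(-⅐) = 208/411 + (45 + 45 + 25)*(-⅐) = 208/411 + 115*(-⅐) = 208/411 - 115/7 = -45809/2877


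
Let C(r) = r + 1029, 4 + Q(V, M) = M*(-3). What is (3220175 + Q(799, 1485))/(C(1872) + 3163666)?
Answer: 3215716/3166567 ≈ 1.0155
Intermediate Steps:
Q(V, M) = -4 - 3*M (Q(V, M) = -4 + M*(-3) = -4 - 3*M)
C(r) = 1029 + r
(3220175 + Q(799, 1485))/(C(1872) + 3163666) = (3220175 + (-4 - 3*1485))/((1029 + 1872) + 3163666) = (3220175 + (-4 - 4455))/(2901 + 3163666) = (3220175 - 4459)/3166567 = 3215716*(1/3166567) = 3215716/3166567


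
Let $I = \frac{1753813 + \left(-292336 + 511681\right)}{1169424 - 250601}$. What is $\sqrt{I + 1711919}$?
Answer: $\frac{\sqrt{1445264957414069385}}{918823} \approx 1308.4$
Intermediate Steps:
$I = \frac{1973158}{918823}$ ($I = \frac{1753813 + 219345}{918823} = 1973158 \cdot \frac{1}{918823} = \frac{1973158}{918823} \approx 2.1475$)
$\sqrt{I + 1711919} = \sqrt{\frac{1973158}{918823} + 1711919} = \sqrt{\frac{1572952524495}{918823}} = \frac{\sqrt{1445264957414069385}}{918823}$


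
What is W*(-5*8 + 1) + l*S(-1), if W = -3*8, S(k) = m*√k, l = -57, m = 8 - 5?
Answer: 936 - 171*I ≈ 936.0 - 171.0*I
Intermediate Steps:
m = 3
S(k) = 3*√k
W = -24
W*(-5*8 + 1) + l*S(-1) = -24*(-5*8 + 1) - 171*√(-1) = -24*(-40 + 1) - 171*I = -24*(-39) - 171*I = 936 - 171*I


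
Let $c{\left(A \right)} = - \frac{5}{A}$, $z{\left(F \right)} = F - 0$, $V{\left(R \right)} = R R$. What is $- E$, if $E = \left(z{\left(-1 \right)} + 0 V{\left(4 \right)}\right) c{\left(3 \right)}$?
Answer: $- \frac{5}{3} \approx -1.6667$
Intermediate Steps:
$V{\left(R \right)} = R^{2}$
$z{\left(F \right)} = F$ ($z{\left(F \right)} = F + 0 = F$)
$E = \frac{5}{3}$ ($E = \left(-1 + 0 \cdot 4^{2}\right) \left(- \frac{5}{3}\right) = \left(-1 + 0 \cdot 16\right) \left(\left(-5\right) \frac{1}{3}\right) = \left(-1 + 0\right) \left(- \frac{5}{3}\right) = \left(-1\right) \left(- \frac{5}{3}\right) = \frac{5}{3} \approx 1.6667$)
$- E = \left(-1\right) \frac{5}{3} = - \frac{5}{3}$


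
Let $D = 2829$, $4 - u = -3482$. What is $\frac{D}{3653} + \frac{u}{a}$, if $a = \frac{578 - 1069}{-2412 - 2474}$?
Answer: $\frac{62221462227}{1793623} \approx 34690.0$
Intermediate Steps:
$u = 3486$ ($u = 4 - -3482 = 4 + 3482 = 3486$)
$a = \frac{491}{4886}$ ($a = - \frac{491}{-4886} = \left(-491\right) \left(- \frac{1}{4886}\right) = \frac{491}{4886} \approx 0.10049$)
$\frac{D}{3653} + \frac{u}{a} = \frac{2829}{3653} + \frac{3486}{\frac{491}{4886}} = 2829 \cdot \frac{1}{3653} + 3486 \cdot \frac{4886}{491} = \frac{2829}{3653} + \frac{17032596}{491} = \frac{62221462227}{1793623}$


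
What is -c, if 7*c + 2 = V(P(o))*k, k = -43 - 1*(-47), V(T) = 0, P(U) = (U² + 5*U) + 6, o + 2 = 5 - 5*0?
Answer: 2/7 ≈ 0.28571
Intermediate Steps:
o = 3 (o = -2 + (5 - 5*0) = -2 + (5 + 0) = -2 + 5 = 3)
P(U) = 6 + U² + 5*U
k = 4 (k = -43 + 47 = 4)
c = -2/7 (c = -2/7 + (0*4)/7 = -2/7 + (⅐)*0 = -2/7 + 0 = -2/7 ≈ -0.28571)
-c = -1*(-2/7) = 2/7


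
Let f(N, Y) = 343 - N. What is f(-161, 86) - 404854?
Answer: -404350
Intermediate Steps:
f(-161, 86) - 404854 = (343 - 1*(-161)) - 404854 = (343 + 161) - 404854 = 504 - 404854 = -404350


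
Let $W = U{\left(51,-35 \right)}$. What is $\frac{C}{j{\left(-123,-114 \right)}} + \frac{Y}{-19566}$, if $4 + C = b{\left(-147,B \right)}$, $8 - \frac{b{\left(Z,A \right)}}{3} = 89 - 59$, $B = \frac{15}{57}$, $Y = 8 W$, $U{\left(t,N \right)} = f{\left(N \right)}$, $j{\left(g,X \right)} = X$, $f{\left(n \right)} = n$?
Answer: $\frac{116795}{185877} \approx 0.62835$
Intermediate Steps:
$U{\left(t,N \right)} = N$
$W = -35$
$Y = -280$ ($Y = 8 \left(-35\right) = -280$)
$B = \frac{5}{19}$ ($B = 15 \cdot \frac{1}{57} = \frac{5}{19} \approx 0.26316$)
$b{\left(Z,A \right)} = -66$ ($b{\left(Z,A \right)} = 24 - 3 \left(89 - 59\right) = 24 - 90 = -66$)
$C = -70$ ($C = -4 - 66 = -70$)
$\frac{C}{j{\left(-123,-114 \right)}} + \frac{Y}{-19566} = - \frac{70}{-114} - \frac{280}{-19566} = \left(-70\right) \left(- \frac{1}{114}\right) - - \frac{140}{9783} = \frac{35}{57} + \frac{140}{9783} = \frac{116795}{185877}$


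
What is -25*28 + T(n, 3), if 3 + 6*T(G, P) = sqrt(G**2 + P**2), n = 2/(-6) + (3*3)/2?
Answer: -1401/2 + sqrt(949)/36 ≈ -699.64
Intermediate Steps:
n = 25/6 (n = 2*(-1/6) + 9*(1/2) = -1/3 + 9/2 = 25/6 ≈ 4.1667)
T(G, P) = -1/2 + sqrt(G**2 + P**2)/6
-25*28 + T(n, 3) = -25*28 + (-1/2 + sqrt((25/6)**2 + 3**2)/6) = -700 + (-1/2 + sqrt(625/36 + 9)/6) = -700 + (-1/2 + sqrt(949/36)/6) = -700 + (-1/2 + (sqrt(949)/6)/6) = -700 + (-1/2 + sqrt(949)/36) = -1401/2 + sqrt(949)/36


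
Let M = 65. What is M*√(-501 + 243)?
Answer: 65*I*√258 ≈ 1044.1*I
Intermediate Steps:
M*√(-501 + 243) = 65*√(-501 + 243) = 65*√(-258) = 65*(I*√258) = 65*I*√258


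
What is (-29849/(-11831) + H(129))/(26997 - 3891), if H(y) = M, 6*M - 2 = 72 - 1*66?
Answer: 136871/820101258 ≈ 0.00016690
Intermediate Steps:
M = 4/3 (M = ⅓ + (72 - 1*66)/6 = ⅓ + (72 - 66)/6 = ⅓ + (⅙)*6 = ⅓ + 1 = 4/3 ≈ 1.3333)
H(y) = 4/3
(-29849/(-11831) + H(129))/(26997 - 3891) = (-29849/(-11831) + 4/3)/(26997 - 3891) = (-29849*(-1/11831) + 4/3)/23106 = (29849/11831 + 4/3)*(1/23106) = (136871/35493)*(1/23106) = 136871/820101258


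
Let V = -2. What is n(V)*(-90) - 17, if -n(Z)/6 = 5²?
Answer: 13483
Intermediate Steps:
n(Z) = -150 (n(Z) = -6*5² = -6*25 = -150)
n(V)*(-90) - 17 = -150*(-90) - 17 = 13500 - 17 = 13483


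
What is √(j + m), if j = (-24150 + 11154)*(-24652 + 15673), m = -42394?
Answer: √116648690 ≈ 10800.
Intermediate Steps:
j = 116691084 (j = -12996*(-8979) = 116691084)
√(j + m) = √(116691084 - 42394) = √116648690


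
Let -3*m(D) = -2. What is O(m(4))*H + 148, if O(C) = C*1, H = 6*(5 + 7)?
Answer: 196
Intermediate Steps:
H = 72 (H = 6*12 = 72)
m(D) = ⅔ (m(D) = -⅓*(-2) = ⅔)
O(C) = C
O(m(4))*H + 148 = (⅔)*72 + 148 = 48 + 148 = 196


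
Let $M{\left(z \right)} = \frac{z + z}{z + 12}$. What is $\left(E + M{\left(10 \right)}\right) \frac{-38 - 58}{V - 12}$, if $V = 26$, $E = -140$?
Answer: $\frac{73440}{77} \approx 953.77$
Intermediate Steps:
$M{\left(z \right)} = \frac{2 z}{12 + z}$
$\left(E + M{\left(10 \right)}\right) \frac{-38 - 58}{V - 12} = \left(-140 + 2 \cdot 10 \frac{1}{12 + 10}\right) \frac{-38 - 58}{26 - 12} = \left(-140 + 2 \cdot 10 \cdot \frac{1}{22}\right) \left(- \frac{96}{14}\right) = \left(-140 + 2 \cdot 10 \cdot \frac{1}{22}\right) \left(\left(-96\right) \frac{1}{14}\right) = \left(-140 + \frac{10}{11}\right) \left(- \frac{48}{7}\right) = \left(- \frac{1530}{11}\right) \left(- \frac{48}{7}\right) = \frac{73440}{77}$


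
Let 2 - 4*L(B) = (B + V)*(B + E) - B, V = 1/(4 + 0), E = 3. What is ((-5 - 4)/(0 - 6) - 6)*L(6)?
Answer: 1737/32 ≈ 54.281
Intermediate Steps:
V = 1/4 ≈ 0.25000
L(B) = 1/2 + B/4 - (3 + B)*(1/4 + B)/4 (L(B) = 1/2 - ((B + 1/4)*(B + 3) - B)/4 = 1/2 - ((1/4 + B)*(3 + B) - B)/4 = 1/2 - ((3 + B)*(1/4 + B) - B)/4 = 1/2 - (-B + (3 + B)*(1/4 + B))/4 = 1/2 + (B/4 - (3 + B)*(1/4 + B)/4) = 1/2 + B/4 - (3 + B)*(1/4 + B)/4)
((-5 - 4)/(0 - 6) - 6)*L(6) = ((-5 - 4)/(0 - 6) - 6)*(5/16 - 9/16*6 - 1/4*6**2) = (-9/(-6) - 6)*(5/16 - 27/8 - 1/4*36) = (-9*(-1/6) - 6)*(5/16 - 27/8 - 9) = (3/2 - 6)*(-193/16) = -9/2*(-193/16) = 1737/32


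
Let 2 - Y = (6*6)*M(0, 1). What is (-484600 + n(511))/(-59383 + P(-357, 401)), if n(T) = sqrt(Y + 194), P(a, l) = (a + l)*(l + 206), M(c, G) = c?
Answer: 484586/32675 ≈ 14.830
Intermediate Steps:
Y = 2 (Y = 2 - 6*6*0 = 2 - 36*0 = 2 - 1*0 = 2 + 0 = 2)
P(a, l) = (206 + l)*(a + l) (P(a, l) = (a + l)*(206 + l) = (206 + l)*(a + l))
n(T) = 14 (n(T) = sqrt(2 + 194) = sqrt(196) = 14)
(-484600 + n(511))/(-59383 + P(-357, 401)) = (-484600 + 14)/(-59383 + (401**2 + 206*(-357) + 206*401 - 357*401)) = -484586/(-59383 + (160801 - 73542 + 82606 - 143157)) = -484586/(-59383 + 26708) = -484586/(-32675) = -484586*(-1/32675) = 484586/32675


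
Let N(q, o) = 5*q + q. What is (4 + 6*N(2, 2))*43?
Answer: 3268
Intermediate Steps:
N(q, o) = 6*q
(4 + 6*N(2, 2))*43 = (4 + 6*(6*2))*43 = (4 + 6*12)*43 = (4 + 72)*43 = 76*43 = 3268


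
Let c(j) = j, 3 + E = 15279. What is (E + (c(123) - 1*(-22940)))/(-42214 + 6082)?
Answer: -38339/36132 ≈ -1.0611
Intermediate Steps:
E = 15276 (E = -3 + 15279 = 15276)
(E + (c(123) - 1*(-22940)))/(-42214 + 6082) = (15276 + (123 - 1*(-22940)))/(-42214 + 6082) = (15276 + (123 + 22940))/(-36132) = (15276 + 23063)*(-1/36132) = 38339*(-1/36132) = -38339/36132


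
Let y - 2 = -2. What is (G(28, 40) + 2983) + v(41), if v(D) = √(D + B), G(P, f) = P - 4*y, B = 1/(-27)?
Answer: 3011 + √3318/9 ≈ 3017.4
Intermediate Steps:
y = 0 (y = 2 - 2 = 0)
B = -1/27 ≈ -0.037037
G(P, f) = P (G(P, f) = P - 4*0 = P + 0 = P)
v(D) = √(-1/27 + D) (v(D) = √(D - 1/27) = √(-1/27 + D))
(G(28, 40) + 2983) + v(41) = (28 + 2983) + √(-3 + 81*41)/9 = 3011 + √(-3 + 3321)/9 = 3011 + √3318/9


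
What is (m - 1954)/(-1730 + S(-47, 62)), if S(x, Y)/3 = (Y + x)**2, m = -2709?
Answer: 4663/1055 ≈ 4.4199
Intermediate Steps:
S(x, Y) = 3*(Y + x)**2
(m - 1954)/(-1730 + S(-47, 62)) = (-2709 - 1954)/(-1730 + 3*(62 - 47)**2) = -4663/(-1730 + 3*15**2) = -4663/(-1730 + 3*225) = -4663/(-1730 + 675) = -4663/(-1055) = -4663*(-1/1055) = 4663/1055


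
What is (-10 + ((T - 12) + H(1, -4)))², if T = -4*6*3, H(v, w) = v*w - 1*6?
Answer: 10816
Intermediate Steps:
H(v, w) = -6 + v*w (H(v, w) = v*w - 6 = -6 + v*w)
T = -72 (T = -24*3 = -72)
(-10 + ((T - 12) + H(1, -4)))² = (-10 + ((-72 - 12) + (-6 + 1*(-4))))² = (-10 + (-84 + (-6 - 4)))² = (-10 + (-84 - 10))² = (-10 - 94)² = (-104)² = 10816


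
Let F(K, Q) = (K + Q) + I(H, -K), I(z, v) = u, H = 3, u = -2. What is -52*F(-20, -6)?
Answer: 1456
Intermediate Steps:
I(z, v) = -2
F(K, Q) = -2 + K + Q (F(K, Q) = (K + Q) - 2 = -2 + K + Q)
-52*F(-20, -6) = -52*(-2 - 20 - 6) = -52*(-28) = 1456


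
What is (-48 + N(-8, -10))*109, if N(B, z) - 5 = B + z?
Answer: -6649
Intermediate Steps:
N(B, z) = 5 + B + z (N(B, z) = 5 + (B + z) = 5 + B + z)
(-48 + N(-8, -10))*109 = (-48 + (5 - 8 - 10))*109 = (-48 - 13)*109 = -61*109 = -6649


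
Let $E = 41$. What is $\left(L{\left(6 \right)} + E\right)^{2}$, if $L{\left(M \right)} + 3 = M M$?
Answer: $5476$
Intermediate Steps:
$L{\left(M \right)} = -3 + M^{2}$ ($L{\left(M \right)} = -3 + M M = -3 + M^{2}$)
$\left(L{\left(6 \right)} + E\right)^{2} = \left(\left(-3 + 6^{2}\right) + 41\right)^{2} = \left(\left(-3 + 36\right) + 41\right)^{2} = \left(33 + 41\right)^{2} = 74^{2} = 5476$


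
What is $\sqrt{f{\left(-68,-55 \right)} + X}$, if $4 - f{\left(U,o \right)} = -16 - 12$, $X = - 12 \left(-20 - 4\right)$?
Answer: $8 \sqrt{5} \approx 17.889$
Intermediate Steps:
$X = 288$ ($X = \left(-12\right) \left(-24\right) = 288$)
$f{\left(U,o \right)} = 32$ ($f{\left(U,o \right)} = 4 - \left(-16 - 12\right) = 4 - -28 = 4 + 28 = 32$)
$\sqrt{f{\left(-68,-55 \right)} + X} = \sqrt{32 + 288} = \sqrt{320} = 8 \sqrt{5}$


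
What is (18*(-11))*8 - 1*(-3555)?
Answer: 1971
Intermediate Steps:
(18*(-11))*8 - 1*(-3555) = -198*8 + 3555 = -1584 + 3555 = 1971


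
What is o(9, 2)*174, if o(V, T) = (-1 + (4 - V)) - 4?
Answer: -1740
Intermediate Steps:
o(V, T) = -1 - V (o(V, T) = (3 - V) - 4 = -1 - V)
o(9, 2)*174 = (-1 - 1*9)*174 = (-1 - 9)*174 = -10*174 = -1740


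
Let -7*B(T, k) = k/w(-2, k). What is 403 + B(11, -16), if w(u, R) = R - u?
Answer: 19739/49 ≈ 402.84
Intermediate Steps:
B(T, k) = -k/(7*(2 + k)) (B(T, k) = -k/(7*(k - 1*(-2))) = -k/(7*(k + 2)) = -k/(7*(2 + k)))
403 + B(11, -16) = 403 - 1*(-16)/(14 + 7*(-16)) = 403 - 1*(-16)/(14 - 112) = 403 - 1*(-16)/(-98) = 403 - 1*(-16)*(-1/98) = 403 - 8/49 = 19739/49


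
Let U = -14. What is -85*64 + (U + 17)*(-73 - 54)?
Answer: -5821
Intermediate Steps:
-85*64 + (U + 17)*(-73 - 54) = -85*64 + (-14 + 17)*(-73 - 54) = -5440 + 3*(-127) = -5440 - 381 = -5821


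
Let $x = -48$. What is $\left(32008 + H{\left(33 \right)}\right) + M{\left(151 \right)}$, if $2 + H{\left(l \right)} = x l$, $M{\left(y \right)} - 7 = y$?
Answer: $30580$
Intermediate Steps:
$M{\left(y \right)} = 7 + y$
$H{\left(l \right)} = -2 - 48 l$
$\left(32008 + H{\left(33 \right)}\right) + M{\left(151 \right)} = \left(32008 - 1586\right) + \left(7 + 151\right) = \left(32008 - 1586\right) + 158 = 30422 + 158 = 30580$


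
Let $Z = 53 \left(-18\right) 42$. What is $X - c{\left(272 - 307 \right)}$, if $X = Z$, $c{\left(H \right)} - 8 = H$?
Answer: $-40041$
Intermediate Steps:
$c{\left(H \right)} = 8 + H$
$Z = -40068$ ($Z = \left(-954\right) 42 = -40068$)
$X = -40068$
$X - c{\left(272 - 307 \right)} = -40068 - \left(8 + \left(272 - 307\right)\right) = -40068 - \left(8 - 35\right) = -40068 - -27 = -40068 + 27 = -40041$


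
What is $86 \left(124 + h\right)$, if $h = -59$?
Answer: $5590$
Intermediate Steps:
$86 \left(124 + h\right) = 86 \left(124 - 59\right) = 86 \cdot 65 = 5590$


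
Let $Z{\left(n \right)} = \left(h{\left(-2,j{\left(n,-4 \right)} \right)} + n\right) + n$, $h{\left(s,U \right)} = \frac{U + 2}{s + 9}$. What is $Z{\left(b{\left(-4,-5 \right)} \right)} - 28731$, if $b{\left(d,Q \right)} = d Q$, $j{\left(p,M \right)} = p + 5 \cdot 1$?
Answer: $- \frac{200810}{7} \approx -28687.0$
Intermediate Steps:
$j{\left(p,M \right)} = 5 + p$ ($j{\left(p,M \right)} = p + 5 = 5 + p$)
$h{\left(s,U \right)} = \frac{2 + U}{9 + s}$
$b{\left(d,Q \right)} = Q d$
$Z{\left(n \right)} = 1 + \frac{15 n}{7}$ ($Z{\left(n \right)} = \left(\frac{2 + \left(5 + n\right)}{9 - 2} + n\right) + n = \left(\frac{7 + n}{7} + n\right) + n = \left(\left(1 + \frac{n}{7}\right) + n\right) + n = \left(1 + \frac{8 n}{7}\right) + n = 1 + \frac{15 n}{7}$)
$Z{\left(b{\left(-4,-5 \right)} \right)} - 28731 = \left(1 + \frac{15 \left(\left(-5\right) \left(-4\right)\right)}{7}\right) - 28731 = \left(1 + \frac{15}{7} \cdot 20\right) - 28731 = \left(1 + \frac{300}{7}\right) - 28731 = \frac{307}{7} - 28731 = - \frac{200810}{7}$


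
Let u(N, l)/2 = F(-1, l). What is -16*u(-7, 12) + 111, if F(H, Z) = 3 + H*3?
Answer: 111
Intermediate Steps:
F(H, Z) = 3 + 3*H
u(N, l) = 0 (u(N, l) = 2*(3 + 3*(-1)) = 2*(3 - 3) = 2*0 = 0)
-16*u(-7, 12) + 111 = -16*0 + 111 = 0 + 111 = 111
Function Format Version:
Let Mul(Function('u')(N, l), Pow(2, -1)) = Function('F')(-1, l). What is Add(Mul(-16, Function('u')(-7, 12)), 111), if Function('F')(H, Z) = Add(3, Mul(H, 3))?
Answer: 111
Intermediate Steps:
Function('F')(H, Z) = Add(3, Mul(3, H))
Function('u')(N, l) = 0 (Function('u')(N, l) = Mul(2, Add(3, Mul(3, -1))) = Mul(2, Add(3, -3)) = Mul(2, 0) = 0)
Add(Mul(-16, Function('u')(-7, 12)), 111) = Add(Mul(-16, 0), 111) = Add(0, 111) = 111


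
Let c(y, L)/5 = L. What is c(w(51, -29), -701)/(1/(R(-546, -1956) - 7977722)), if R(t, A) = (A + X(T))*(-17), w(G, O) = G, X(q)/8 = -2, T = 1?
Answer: 27844413990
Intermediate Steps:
X(q) = -16 (X(q) = 8*(-2) = -16)
c(y, L) = 5*L
R(t, A) = 272 - 17*A (R(t, A) = (A - 16)*(-17) = (-16 + A)*(-17) = 272 - 17*A)
c(w(51, -29), -701)/(1/(R(-546, -1956) - 7977722)) = (5*(-701))/(1/((272 - 17*(-1956)) - 7977722)) = -3505/(1/((272 + 33252) - 7977722)) = -3505/(1/(33524 - 7977722)) = -3505/(1/(-7944198)) = -3505/(-1/7944198) = -3505*(-7944198) = 27844413990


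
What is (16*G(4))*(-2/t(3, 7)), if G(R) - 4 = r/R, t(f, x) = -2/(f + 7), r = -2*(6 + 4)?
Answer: -160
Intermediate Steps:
r = -20 (r = -2*10 = -20)
t(f, x) = -2/(7 + f)
G(R) = 4 - 20/R
(16*G(4))*(-2/t(3, 7)) = (16*(4 - 20/4))*(-2/((-2/(7 + 3)))) = (16*(4 - 20*¼))*(-2/((-2/10))) = (16*(4 - 5))*(-2/((-2*⅒))) = (16*(-1))*(-2/(-⅕)) = -(-32)*(-5) = -16*10 = -160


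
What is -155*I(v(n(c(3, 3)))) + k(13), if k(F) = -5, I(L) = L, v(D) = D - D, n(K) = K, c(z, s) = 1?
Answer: -5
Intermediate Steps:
v(D) = 0
-155*I(v(n(c(3, 3)))) + k(13) = -155*0 - 5 = 0 - 5 = -5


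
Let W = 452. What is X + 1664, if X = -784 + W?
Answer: 1332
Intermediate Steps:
X = -332 (X = -784 + 452 = -332)
X + 1664 = -332 + 1664 = 1332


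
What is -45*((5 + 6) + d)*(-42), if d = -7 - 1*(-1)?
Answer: 9450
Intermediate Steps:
d = -6 (d = -7 + 1 = -6)
-45*((5 + 6) + d)*(-42) = -45*((5 + 6) - 6)*(-42) = -45*(11 - 6)*(-42) = -45*5*(-42) = -225*(-42) = 9450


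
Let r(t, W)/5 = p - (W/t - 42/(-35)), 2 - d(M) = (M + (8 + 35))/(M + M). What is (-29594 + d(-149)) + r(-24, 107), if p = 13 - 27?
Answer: -106014325/3576 ≈ -29646.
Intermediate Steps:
p = -14
d(M) = 2 - (43 + M)/(2*M) (d(M) = 2 - (M + (8 + 35))/(M + M) = 2 - (M + 43)/(2*M) = 2 - (43 + M)*1/(2*M) = 2 - (43 + M)/(2*M))
r(t, W) = -76 - 5*W/t (r(t, W) = 5*(-14 - (W/t - 42/(-35))) = 5*(-14 - (W/t - 42*(-1/35))) = 5*(-14 - (W/t + 6/5)) = 5*(-14 - (6/5 + W/t)) = 5*(-14 + (-6/5 - W/t)) = 5*(-76/5 - W/t) = -76 - 5*W/t)
(-29594 + d(-149)) + r(-24, 107) = (-29594 + (½)*(-43 + 3*(-149))/(-149)) + (-76 - 5*107/(-24)) = (-29594 + (½)*(-1/149)*(-43 - 447)) + (-76 - 5*107*(-1/24)) = (-29594 + (½)*(-1/149)*(-490)) + (-76 + 535/24) = (-29594 + 245/149) - 1289/24 = -4409261/149 - 1289/24 = -106014325/3576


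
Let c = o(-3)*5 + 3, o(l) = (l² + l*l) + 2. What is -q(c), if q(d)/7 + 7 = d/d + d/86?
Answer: 2891/86 ≈ 33.616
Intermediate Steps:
o(l) = 2 + 2*l² (o(l) = (l² + l²) + 2 = 2*l² + 2 = 2 + 2*l²)
c = 103 (c = (2 + 2*(-3)²)*5 + 3 = (2 + 2*9)*5 + 3 = (2 + 18)*5 + 3 = 20*5 + 3 = 100 + 3 = 103)
q(d) = -42 + 7*d/86 (q(d) = -49 + 7*(d/d + d/86) = -49 + 7*(1 + d*(1/86)) = -49 + 7*(1 + d/86) = -49 + (7 + 7*d/86) = -42 + 7*d/86)
-q(c) = -(-42 + (7/86)*103) = -(-42 + 721/86) = -1*(-2891/86) = 2891/86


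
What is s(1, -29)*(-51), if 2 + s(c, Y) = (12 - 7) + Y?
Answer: 1326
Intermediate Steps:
s(c, Y) = 3 + Y (s(c, Y) = -2 + ((12 - 7) + Y) = -2 + (5 + Y) = 3 + Y)
s(1, -29)*(-51) = (3 - 29)*(-51) = -26*(-51) = 1326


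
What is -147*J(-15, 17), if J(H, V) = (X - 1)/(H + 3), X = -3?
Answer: -49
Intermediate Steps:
J(H, V) = -4/(3 + H) (J(H, V) = (-3 - 1)/(H + 3) = -4/(3 + H))
-147*J(-15, 17) = -(-588)/(3 - 15) = -(-588)/(-12) = -(-588)*(-1)/12 = -147*⅓ = -49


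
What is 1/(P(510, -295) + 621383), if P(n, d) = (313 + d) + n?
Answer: 1/621911 ≈ 1.6079e-6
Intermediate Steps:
P(n, d) = 313 + d + n
1/(P(510, -295) + 621383) = 1/((313 - 295 + 510) + 621383) = 1/(528 + 621383) = 1/621911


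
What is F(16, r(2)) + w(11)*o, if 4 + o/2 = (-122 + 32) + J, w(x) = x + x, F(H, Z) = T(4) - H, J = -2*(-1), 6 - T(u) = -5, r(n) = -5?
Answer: -4053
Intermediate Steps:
T(u) = 11 (T(u) = 6 - 1*(-5) = 6 + 5 = 11)
J = 2
F(H, Z) = 11 - H
w(x) = 2*x
o = -184 (o = -8 + 2*((-122 + 32) + 2) = -8 + 2*(-90 + 2) = -8 + 2*(-88) = -8 - 176 = -184)
F(16, r(2)) + w(11)*o = (11 - 1*16) + (2*11)*(-184) = (11 - 16) + 22*(-184) = -5 - 4048 = -4053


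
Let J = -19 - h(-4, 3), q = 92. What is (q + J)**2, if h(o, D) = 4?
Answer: 4761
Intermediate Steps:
J = -23 (J = -19 - 1*4 = -19 - 4 = -23)
(q + J)**2 = (92 - 23)**2 = 69**2 = 4761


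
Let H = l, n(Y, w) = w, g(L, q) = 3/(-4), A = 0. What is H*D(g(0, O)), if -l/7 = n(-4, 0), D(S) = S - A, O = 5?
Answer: 0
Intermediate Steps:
g(L, q) = -¾ (g(L, q) = 3*(-¼) = -¾)
D(S) = S (D(S) = S - 1*0 = S + 0 = S)
l = 0 (l = -7*0 = 0)
H = 0
H*D(g(0, O)) = 0*(-¾) = 0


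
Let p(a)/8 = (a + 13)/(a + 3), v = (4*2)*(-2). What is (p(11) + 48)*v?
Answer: -6912/7 ≈ -987.43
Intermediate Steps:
v = -16 (v = 8*(-2) = -16)
p(a) = 8*(13 + a)/(3 + a) (p(a) = 8*((a + 13)/(a + 3)) = 8*((13 + a)/(3 + a)) = 8*(13 + a)/(3 + a))
(p(11) + 48)*v = (8*(13 + 11)/(3 + 11) + 48)*(-16) = (8*24/14 + 48)*(-16) = (8*(1/14)*24 + 48)*(-16) = (96/7 + 48)*(-16) = (432/7)*(-16) = -6912/7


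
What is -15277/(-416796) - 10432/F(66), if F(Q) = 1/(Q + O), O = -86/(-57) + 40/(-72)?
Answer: -16593477035387/23757372 ≈ -6.9846e+5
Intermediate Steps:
O = 163/171 (O = -86*(-1/57) + 40*(-1/72) = 86/57 - 5/9 = 163/171 ≈ 0.95322)
F(Q) = 1/(163/171 + Q) (F(Q) = 1/(Q + 163/171) = 1/(163/171 + Q))
-15277/(-416796) - 10432/F(66) = -15277/(-416796) - 10432/(171/(163 + 171*66)) = -15277*(-1/416796) - 10432/(171/(163 + 11286)) = 15277/416796 - 10432/(171/11449) = 15277/416796 - 10432/(171*(1/11449)) = 15277/416796 - 10432/171/11449 = 15277/416796 - 10432*11449/171 = 15277/416796 - 119435968/171 = -16593477035387/23757372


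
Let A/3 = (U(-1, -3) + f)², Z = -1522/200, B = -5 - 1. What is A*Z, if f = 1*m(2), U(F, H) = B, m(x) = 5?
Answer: -2283/100 ≈ -22.830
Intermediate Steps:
B = -6
U(F, H) = -6
Z = -761/100 (Z = -1522*1/200 = -761/100 ≈ -7.6100)
f = 5 (f = 1*5 = 5)
A = 3 (A = 3*(-6 + 5)² = 3*(-1)² = 3*1 = 3)
A*Z = 3*(-761/100) = -2283/100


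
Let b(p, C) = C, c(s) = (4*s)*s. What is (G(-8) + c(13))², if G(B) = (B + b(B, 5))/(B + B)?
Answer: 117050761/256 ≈ 4.5723e+5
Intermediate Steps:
c(s) = 4*s²
G(B) = (5 + B)/(2*B) (G(B) = (B + 5)/(B + B) = (5 + B)/((2*B)) = (5 + B)*(1/(2*B)) = (5 + B)/(2*B))
(G(-8) + c(13))² = ((½)*(5 - 8)/(-8) + 4*13²)² = ((½)*(-⅛)*(-3) + 4*169)² = (3/16 + 676)² = (10819/16)² = 117050761/256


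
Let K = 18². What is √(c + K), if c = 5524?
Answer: 2*√1462 ≈ 76.472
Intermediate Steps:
K = 324
√(c + K) = √(5524 + 324) = √5848 = 2*√1462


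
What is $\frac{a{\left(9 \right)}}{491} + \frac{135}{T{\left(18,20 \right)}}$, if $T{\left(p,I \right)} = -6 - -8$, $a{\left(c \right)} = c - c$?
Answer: $\frac{135}{2} \approx 67.5$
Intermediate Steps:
$a{\left(c \right)} = 0$
$T{\left(p,I \right)} = 2$ ($T{\left(p,I \right)} = -6 + 8 = 2$)
$\frac{a{\left(9 \right)}}{491} + \frac{135}{T{\left(18,20 \right)}} = \frac{0}{491} + \frac{135}{2} = 0 \cdot \frac{1}{491} + 135 \cdot \frac{1}{2} = 0 + \frac{135}{2} = \frac{135}{2}$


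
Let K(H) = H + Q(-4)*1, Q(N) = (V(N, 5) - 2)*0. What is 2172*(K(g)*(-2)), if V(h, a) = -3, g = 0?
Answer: 0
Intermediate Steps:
Q(N) = 0 (Q(N) = (-3 - 2)*0 = -5*0 = 0)
K(H) = H (K(H) = H + 0*1 = H + 0 = H)
2172*(K(g)*(-2)) = 2172*(0*(-2)) = 2172*0 = 0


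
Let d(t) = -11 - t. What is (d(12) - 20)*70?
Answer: -3010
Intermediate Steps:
(d(12) - 20)*70 = ((-11 - 1*12) - 20)*70 = ((-11 - 12) - 20)*70 = (-23 - 20)*70 = -43*70 = -3010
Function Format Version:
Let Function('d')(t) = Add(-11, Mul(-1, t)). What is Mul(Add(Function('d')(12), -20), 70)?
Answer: -3010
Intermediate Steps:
Mul(Add(Function('d')(12), -20), 70) = Mul(Add(Add(-11, Mul(-1, 12)), -20), 70) = Mul(Add(Add(-11, -12), -20), 70) = Mul(Add(-23, -20), 70) = Mul(-43, 70) = -3010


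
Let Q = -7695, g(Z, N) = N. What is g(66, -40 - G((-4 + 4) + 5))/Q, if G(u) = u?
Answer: 1/171 ≈ 0.0058480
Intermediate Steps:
g(66, -40 - G((-4 + 4) + 5))/Q = (-40 - ((-4 + 4) + 5))/(-7695) = (-40 - (0 + 5))*(-1/7695) = (-40 - 1*5)*(-1/7695) = (-40 - 5)*(-1/7695) = -45*(-1/7695) = 1/171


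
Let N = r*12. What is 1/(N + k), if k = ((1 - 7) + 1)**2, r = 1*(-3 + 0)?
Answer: -1/11 ≈ -0.090909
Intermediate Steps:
r = -3 (r = 1*(-3) = -3)
N = -36 (N = -3*12 = -36)
k = 25 (k = (-6 + 1)**2 = (-5)**2 = 25)
1/(N + k) = 1/(-36 + 25) = 1/(-11) = -1/11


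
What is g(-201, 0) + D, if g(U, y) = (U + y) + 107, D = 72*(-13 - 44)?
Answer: -4198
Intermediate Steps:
D = -4104 (D = 72*(-57) = -4104)
g(U, y) = 107 + U + y
g(-201, 0) + D = (107 - 201 + 0) - 4104 = -94 - 4104 = -4198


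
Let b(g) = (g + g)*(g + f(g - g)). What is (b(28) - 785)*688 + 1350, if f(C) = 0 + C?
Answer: 540054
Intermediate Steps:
f(C) = C
b(g) = 2*g**2 (b(g) = (g + g)*(g + (g - g)) = (2*g)*(g + 0) = (2*g)*g = 2*g**2)
(b(28) - 785)*688 + 1350 = (2*28**2 - 785)*688 + 1350 = (2*784 - 785)*688 + 1350 = (1568 - 785)*688 + 1350 = 783*688 + 1350 = 538704 + 1350 = 540054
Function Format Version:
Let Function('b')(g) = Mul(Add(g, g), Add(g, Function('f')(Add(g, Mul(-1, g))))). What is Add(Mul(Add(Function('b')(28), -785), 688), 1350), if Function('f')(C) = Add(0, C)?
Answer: 540054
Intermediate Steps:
Function('f')(C) = C
Function('b')(g) = Mul(2, Pow(g, 2)) (Function('b')(g) = Mul(Add(g, g), Add(g, Add(g, Mul(-1, g)))) = Mul(Mul(2, g), Add(g, 0)) = Mul(Mul(2, g), g) = Mul(2, Pow(g, 2)))
Add(Mul(Add(Function('b')(28), -785), 688), 1350) = Add(Mul(Add(Mul(2, Pow(28, 2)), -785), 688), 1350) = Add(Mul(Add(Mul(2, 784), -785), 688), 1350) = Add(Mul(Add(1568, -785), 688), 1350) = Add(Mul(783, 688), 1350) = Add(538704, 1350) = 540054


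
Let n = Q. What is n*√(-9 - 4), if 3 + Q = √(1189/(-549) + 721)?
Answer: I*√13*(-549 + 4*√1504565)/183 ≈ 85.852*I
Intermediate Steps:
Q = -3 + 4*√1504565/183 (Q = -3 + √(1189/(-549) + 721) = -3 + √(1189*(-1/549) + 721) = -3 + √(-1189/549 + 721) = -3 + √(394640/549) = -3 + 4*√1504565/183 ≈ 23.811)
n = -3 + 4*√1504565/183 ≈ 23.811
n*√(-9 - 4) = (-3 + 4*√1504565/183)*√(-9 - 4) = (-3 + 4*√1504565/183)*√(-13) = (-3 + 4*√1504565/183)*(I*√13) = I*√13*(-3 + 4*√1504565/183)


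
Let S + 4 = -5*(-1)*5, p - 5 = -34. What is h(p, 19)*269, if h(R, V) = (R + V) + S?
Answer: 2959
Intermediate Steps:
p = -29 (p = 5 - 34 = -29)
S = 21 (S = -4 - 5*(-1)*5 = -4 + 5*5 = -4 + 25 = 21)
h(R, V) = 21 + R + V (h(R, V) = (R + V) + 21 = 21 + R + V)
h(p, 19)*269 = (21 - 29 + 19)*269 = 11*269 = 2959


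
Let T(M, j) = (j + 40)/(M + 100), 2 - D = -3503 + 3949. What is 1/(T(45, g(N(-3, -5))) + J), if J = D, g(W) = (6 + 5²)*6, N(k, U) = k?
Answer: -145/64154 ≈ -0.0022602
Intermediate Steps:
D = -444 (D = 2 - (-3503 + 3949) = 2 - 1*446 = 2 - 446 = -444)
g(W) = 186 (g(W) = (6 + 25)*6 = 31*6 = 186)
J = -444
T(M, j) = (40 + j)/(100 + M)
1/(T(45, g(N(-3, -5))) + J) = 1/((40 + 186)/(100 + 45) - 444) = 1/(226/145 - 444) = 1/(-64154/145) = -145/64154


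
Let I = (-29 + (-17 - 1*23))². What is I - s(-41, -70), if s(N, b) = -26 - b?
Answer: 4717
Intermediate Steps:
I = 4761 (I = (-29 + (-17 - 23))² = (-29 - 40)² = (-69)² = 4761)
I - s(-41, -70) = 4761 - (-26 - 1*(-70)) = 4761 - (-26 + 70) = 4761 - 1*44 = 4761 - 44 = 4717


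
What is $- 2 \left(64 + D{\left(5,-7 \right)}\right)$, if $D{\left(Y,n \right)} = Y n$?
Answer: $-58$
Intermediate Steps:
$- 2 \left(64 + D{\left(5,-7 \right)}\right) = - 2 \left(64 + 5 \left(-7\right)\right) = - 2 \left(64 - 35\right) = \left(-2\right) 29 = -58$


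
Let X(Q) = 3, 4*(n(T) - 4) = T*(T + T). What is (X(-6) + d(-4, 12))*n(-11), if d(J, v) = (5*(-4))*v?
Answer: -30573/2 ≈ -15287.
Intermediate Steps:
n(T) = 4 + T**2/2 (n(T) = 4 + (T*(T + T))/4 = 4 + (T*(2*T))/4 = 4 + (2*T**2)/4 = 4 + T**2/2)
d(J, v) = -20*v
(X(-6) + d(-4, 12))*n(-11) = (3 - 20*12)*(4 + (1/2)*(-11)**2) = (3 - 240)*(4 + (1/2)*121) = -237*(4 + 121/2) = -237*129/2 = -30573/2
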